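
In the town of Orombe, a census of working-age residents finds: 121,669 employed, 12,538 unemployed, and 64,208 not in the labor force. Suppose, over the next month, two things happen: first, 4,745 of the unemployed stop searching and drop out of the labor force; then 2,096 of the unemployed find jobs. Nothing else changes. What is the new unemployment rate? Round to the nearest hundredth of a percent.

New unemployment rate ≈ 4.40%.

Initially, labor force = 121,669 + 12,538 = 134,207, so u = 12,538/134,207 = 9.34%.
After the first change, unemployed and labor force both fall by 4,745 → E = 121,669, U = 7,793, labor force = 129,462.
After the second change, unemployed falls and employed rises by 2,096; labor force unchanged → E = 123,765, U = 5,697, labor force = 129,462.
New unemployment rate = 5,697 / 129,462 = 4.40%.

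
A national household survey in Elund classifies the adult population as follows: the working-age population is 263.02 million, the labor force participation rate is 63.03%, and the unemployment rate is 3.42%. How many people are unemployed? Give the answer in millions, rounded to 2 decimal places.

Labor force = 0.6303 × 263.02 = 165.78 million.
Unemployed = 0.0342 × 165.78 ≈ 5.67 million.

About 5.67 million are unemployed.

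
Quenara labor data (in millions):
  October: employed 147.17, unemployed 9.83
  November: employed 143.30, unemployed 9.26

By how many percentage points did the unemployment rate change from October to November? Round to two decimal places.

The unemployment rate changed by −0.19 percentage points.

October: labor force = 147.17 + 9.83 = 157.00; u = 9.83/157.00 = 6.26%.
November: labor force = 143.30 + 9.26 = 152.56; u = 9.26/152.56 = 6.07%.
Change = 6.07% − 6.26% = −0.19 pp.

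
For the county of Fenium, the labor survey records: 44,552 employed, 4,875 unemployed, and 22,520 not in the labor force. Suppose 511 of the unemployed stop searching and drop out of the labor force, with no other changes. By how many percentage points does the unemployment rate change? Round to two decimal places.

The unemployment rate changes by −0.94 percentage points.

Initially, labor force = 44,552 + 4,875 = 49,427, so u = 4,875/49,427 = 9.86%.
After the change, unemployed and labor force both fall by 511 → E = 44,552, U = 4,364, labor force = 48,916.
New unemployment rate = 4,364 / 48,916 = 8.92%.
Change = 8.92% − 9.86% = −0.94 percentage points.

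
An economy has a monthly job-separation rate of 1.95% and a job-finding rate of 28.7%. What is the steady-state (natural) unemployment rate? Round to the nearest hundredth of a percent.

Steady-state unemployment rate ≈ 6.36%.

At steady state the flows balance: s·E = f·U, so U/(E+U) = s/(s+f).
u* = 1.95 / (1.95 + 28.7) = 1.95 / 30.65 = 6.36%.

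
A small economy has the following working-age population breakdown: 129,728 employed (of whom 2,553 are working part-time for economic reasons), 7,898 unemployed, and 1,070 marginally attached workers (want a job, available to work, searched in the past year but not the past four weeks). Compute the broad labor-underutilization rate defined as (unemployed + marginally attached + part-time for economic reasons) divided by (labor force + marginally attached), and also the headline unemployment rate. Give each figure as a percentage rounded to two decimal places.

Labor force = 129,728 + 7,898 = 137,626.
Numerator = 7,898 + 1,070 + 2,553 = 11,521.
Denominator = 137,626 + 1,070 = 138,696.
Broad rate = 11,521 / 138,696 = 8.31%.
Headline unemployment rate = 7,898 / 137,626 = 5.74%.

Broad underutilization rate ≈ 8.31%; headline unemployment rate ≈ 5.74%.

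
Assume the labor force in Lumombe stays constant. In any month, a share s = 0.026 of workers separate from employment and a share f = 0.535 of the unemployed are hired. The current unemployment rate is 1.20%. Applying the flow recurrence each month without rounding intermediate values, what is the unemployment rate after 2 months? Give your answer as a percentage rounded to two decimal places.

With a fixed labor force, u_{t+1} = u_t + s·(1−u_t) − f·u_t = u_t·(1−s−f) + s.
Here 1−s−f = 0.439 and s = 0.026.
u_1 = 0.012000 × 0.439 + 0.026 = 0.031268.
u_2 = 0.031268 × 0.439 + 0.026 = 0.039727.

Unemployment rate after two months ≈ 3.97%.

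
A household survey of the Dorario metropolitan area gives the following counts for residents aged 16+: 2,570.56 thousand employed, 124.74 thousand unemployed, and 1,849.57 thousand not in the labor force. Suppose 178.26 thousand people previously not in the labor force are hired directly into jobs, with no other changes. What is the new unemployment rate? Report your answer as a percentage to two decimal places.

Initially, labor force = 2,570.56 + 124.74 = 2,695.30 thousand, so u = 124.74/2,695.30 = 4.63%.
After the change, employed and labor force both rise by 178.26; unemployed unchanged → E = 2,748.82, U = 124.74, labor force = 2,873.56 thousand.
New unemployment rate = 124.74 / 2,873.56 = 4.34%.

New unemployment rate ≈ 4.34%.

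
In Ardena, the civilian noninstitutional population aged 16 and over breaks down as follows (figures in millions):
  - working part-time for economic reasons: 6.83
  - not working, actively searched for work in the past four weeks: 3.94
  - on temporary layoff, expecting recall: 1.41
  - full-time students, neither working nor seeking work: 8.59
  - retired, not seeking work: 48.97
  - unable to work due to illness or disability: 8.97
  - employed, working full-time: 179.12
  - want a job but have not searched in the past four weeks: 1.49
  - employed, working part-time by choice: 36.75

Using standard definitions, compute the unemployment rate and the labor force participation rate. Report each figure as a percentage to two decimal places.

Employed = 6.83 + 179.12 + 36.75 = 222.70 million (anyone who worked, including part-time for economic reasons, counts as employed).
Unemployed = 3.94 + 1.41 = 5.35 million (jobless and actively searching, or on temporary layoff).
Labor force = 222.70 + 5.35 = 228.05 million.
Not in labor force = 8.59 + 48.97 + 8.97 + 1.49 = 68.02 million (those not working and not actively searching are outside the labor force — including those who want a job but have given up searching).
Civilian working-age population = 228.05 + 68.02 = 296.07 million.
Unemployment rate = 5.35 / 228.05 = 2.35%.
Labor force participation rate = 228.05 / 296.07 = 77.03%.

Unemployment rate ≈ 2.35%; labor force participation rate ≈ 77.03%.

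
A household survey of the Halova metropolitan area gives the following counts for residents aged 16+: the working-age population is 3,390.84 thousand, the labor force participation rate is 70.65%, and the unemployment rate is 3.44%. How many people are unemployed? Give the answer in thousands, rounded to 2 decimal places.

About 82.41 thousand are unemployed.

Labor force = 0.7065 × 3,390.84 = 2,395.63 thousand.
Unemployed = 0.0344 × 2,395.63 ≈ 82.41 thousand.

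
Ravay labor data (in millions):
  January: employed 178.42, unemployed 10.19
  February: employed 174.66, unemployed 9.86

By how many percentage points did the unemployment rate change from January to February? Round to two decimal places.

January: labor force = 178.42 + 10.19 = 188.61; u = 10.19/188.61 = 5.40%.
February: labor force = 174.66 + 9.86 = 184.52; u = 9.86/184.52 = 5.34%.
Change = 5.34% − 5.40% = −0.06 pp.

The unemployment rate changed by −0.06 percentage points.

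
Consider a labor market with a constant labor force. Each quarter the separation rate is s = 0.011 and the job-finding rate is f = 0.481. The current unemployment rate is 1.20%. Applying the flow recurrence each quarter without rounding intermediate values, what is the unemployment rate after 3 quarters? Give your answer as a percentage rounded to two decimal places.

Unemployment rate after three quarters ≈ 2.10%.

With a fixed labor force, u_{t+1} = u_t + s·(1−u_t) − f·u_t = u_t·(1−s−f) + s.
Here 1−s−f = 0.508 and s = 0.011.
u_1 = 0.012000 × 0.508 + 0.011 = 0.017096.
u_2 = 0.017096 × 0.508 + 0.011 = 0.019685.
u_3 = 0.019685 × 0.508 + 0.011 = 0.021000.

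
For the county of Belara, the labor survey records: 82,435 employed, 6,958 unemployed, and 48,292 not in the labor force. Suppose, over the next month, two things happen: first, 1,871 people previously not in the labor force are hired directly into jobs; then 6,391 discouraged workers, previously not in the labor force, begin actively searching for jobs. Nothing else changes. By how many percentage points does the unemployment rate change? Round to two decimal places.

The unemployment rate changes by +5.89 percentage points.

Initially, labor force = 82,435 + 6,958 = 89,393, so u = 6,958/89,393 = 7.78%.
After the first change, employed and labor force both rise by 1,871; unemployed unchanged → E = 84,306, U = 6,958, labor force = 91,264.
After the second change, unemployed and labor force both rise by 6,391 → E = 84,306, U = 13,349, labor force = 97,655.
New unemployment rate = 13,349 / 97,655 = 13.67%.
Change = 13.67% − 7.78% = +5.89 percentage points.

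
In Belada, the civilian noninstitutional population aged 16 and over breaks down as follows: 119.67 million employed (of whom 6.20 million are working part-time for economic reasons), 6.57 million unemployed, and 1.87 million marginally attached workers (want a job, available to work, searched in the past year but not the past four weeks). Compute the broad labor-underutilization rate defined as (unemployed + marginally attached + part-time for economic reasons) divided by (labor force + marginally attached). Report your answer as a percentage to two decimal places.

Broad underutilization rate ≈ 11.43%.

Labor force = 119.67 + 6.57 = 126.24 million.
Numerator = 6.57 + 1.87 + 6.20 = 14.64 million.
Denominator = 126.24 + 1.87 = 128.11 million.
Broad rate = 14.64 / 128.11 = 11.43%.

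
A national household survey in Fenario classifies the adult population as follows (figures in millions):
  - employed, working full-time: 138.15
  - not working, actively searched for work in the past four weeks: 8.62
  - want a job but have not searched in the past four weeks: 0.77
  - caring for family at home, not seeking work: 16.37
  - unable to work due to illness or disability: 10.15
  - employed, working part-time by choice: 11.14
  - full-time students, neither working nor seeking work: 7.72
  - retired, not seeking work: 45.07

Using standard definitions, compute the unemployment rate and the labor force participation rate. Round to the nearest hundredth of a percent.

Employed = 138.15 + 11.14 = 149.29 million.
Unemployed = 8.62 million.
Labor force = 149.29 + 8.62 = 157.91 million.
Not in labor force = 0.77 + 16.37 + 10.15 + 7.72 + 45.07 = 80.08 million (those not working and not actively searching are outside the labor force — including those who want a job but have given up searching).
Civilian working-age population = 157.91 + 80.08 = 237.99 million.
Unemployment rate = 8.62 / 157.91 = 5.46%.
Labor force participation rate = 157.91 / 237.99 = 66.35%.

Unemployment rate ≈ 5.46%; labor force participation rate ≈ 66.35%.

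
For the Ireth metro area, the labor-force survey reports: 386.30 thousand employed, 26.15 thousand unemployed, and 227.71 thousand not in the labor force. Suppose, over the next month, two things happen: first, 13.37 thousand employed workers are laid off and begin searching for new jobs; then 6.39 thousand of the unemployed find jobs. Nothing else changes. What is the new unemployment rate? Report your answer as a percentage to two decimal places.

New unemployment rate ≈ 8.03%.

Initially, labor force = 386.30 + 26.15 = 412.45 thousand, so u = 26.15/412.45 = 6.34%.
After the first change, employed falls and unemployed rises by 13.37; labor force unchanged → E = 372.93, U = 39.52, labor force = 412.45 thousand.
After the second change, unemployed falls and employed rises by 6.39; labor force unchanged → E = 379.32, U = 33.13, labor force = 412.45 thousand.
New unemployment rate = 33.13 / 412.45 = 8.03%.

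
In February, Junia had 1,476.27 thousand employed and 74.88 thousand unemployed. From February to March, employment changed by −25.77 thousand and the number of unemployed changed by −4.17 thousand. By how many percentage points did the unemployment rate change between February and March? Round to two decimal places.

The unemployment rate changed by −0.18 percentage points.

February: labor force = 1,476.27 + 74.88 = 1,551.15; u = 74.88/1,551.15 = 4.83%.
March: labor force = 1,450.50 + 70.71 = 1,521.21; u = 70.71/1,521.21 = 4.65%.
Change = 4.65% − 4.83% = −0.18 pp.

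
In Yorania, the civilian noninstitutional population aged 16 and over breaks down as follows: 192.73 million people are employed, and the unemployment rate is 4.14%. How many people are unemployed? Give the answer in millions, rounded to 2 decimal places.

Let U be the number unemployed. The labor force is E + U, and U/(E+U) = 0.0414.
So U = 0.0414 × 192.73 / (1 − 0.0414) = 7.9790 / 0.9586 ≈ 8.32 million.

About 8.32 million are unemployed.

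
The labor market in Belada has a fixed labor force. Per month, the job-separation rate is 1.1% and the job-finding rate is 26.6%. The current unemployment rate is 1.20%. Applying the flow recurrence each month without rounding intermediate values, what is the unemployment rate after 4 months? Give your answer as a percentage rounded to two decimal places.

Unemployment rate after four months ≈ 3.21%.

With a fixed labor force, u_{t+1} = u_t + s·(1−u_t) − f·u_t = u_t·(1−s−f) + s.
Here 1−s−f = 0.723 and s = 0.011.
u_1 = 0.012000 × 0.723 + 0.011 = 0.019676.
u_2 = 0.019676 × 0.723 + 0.011 = 0.025226.
u_3 = 0.025226 × 0.723 + 0.011 = 0.029238.
u_4 = 0.029238 × 0.723 + 0.011 = 0.032139.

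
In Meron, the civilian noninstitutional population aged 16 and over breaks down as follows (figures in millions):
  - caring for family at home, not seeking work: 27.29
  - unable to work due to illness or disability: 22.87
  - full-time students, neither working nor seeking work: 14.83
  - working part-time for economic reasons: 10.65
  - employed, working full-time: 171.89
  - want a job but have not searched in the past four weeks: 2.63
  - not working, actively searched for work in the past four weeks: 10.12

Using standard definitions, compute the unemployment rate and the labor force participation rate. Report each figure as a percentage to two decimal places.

Unemployment rate ≈ 5.25%; labor force participation rate ≈ 74.02%.

Employed = 10.65 + 171.89 = 182.54 million (anyone who worked, including part-time for economic reasons, counts as employed).
Unemployed = 10.12 million.
Labor force = 182.54 + 10.12 = 192.66 million.
Not in labor force = 27.29 + 22.87 + 14.83 + 2.63 = 67.62 million (those not working and not actively searching are outside the labor force — including those who want a job but have given up searching).
Civilian working-age population = 192.66 + 67.62 = 260.28 million.
Unemployment rate = 10.12 / 192.66 = 5.25%.
Labor force participation rate = 192.66 / 260.28 = 74.02%.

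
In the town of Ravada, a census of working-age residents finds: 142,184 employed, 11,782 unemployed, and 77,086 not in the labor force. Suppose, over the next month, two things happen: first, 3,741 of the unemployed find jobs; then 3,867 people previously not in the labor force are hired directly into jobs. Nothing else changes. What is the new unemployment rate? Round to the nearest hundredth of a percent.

New unemployment rate ≈ 5.09%.

Initially, labor force = 142,184 + 11,782 = 153,966, so u = 11,782/153,966 = 7.65%.
After the first change, unemployed falls and employed rises by 3,741; labor force unchanged → E = 145,925, U = 8,041, labor force = 153,966.
After the second change, employed and labor force both rise by 3,867; unemployed unchanged → E = 149,792, U = 8,041, labor force = 157,833.
New unemployment rate = 8,041 / 157,833 = 5.09%.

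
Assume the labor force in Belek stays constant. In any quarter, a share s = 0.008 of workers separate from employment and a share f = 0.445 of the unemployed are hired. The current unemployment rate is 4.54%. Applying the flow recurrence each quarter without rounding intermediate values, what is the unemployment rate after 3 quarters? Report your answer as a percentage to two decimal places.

Unemployment rate after three quarters ≈ 2.22%.

With a fixed labor force, u_{t+1} = u_t + s·(1−u_t) − f·u_t = u_t·(1−s−f) + s.
Here 1−s−f = 0.547 and s = 0.008.
u_1 = 0.045400 × 0.547 + 0.008 = 0.032834.
u_2 = 0.032834 × 0.547 + 0.008 = 0.025960.
u_3 = 0.025960 × 0.547 + 0.008 = 0.022200.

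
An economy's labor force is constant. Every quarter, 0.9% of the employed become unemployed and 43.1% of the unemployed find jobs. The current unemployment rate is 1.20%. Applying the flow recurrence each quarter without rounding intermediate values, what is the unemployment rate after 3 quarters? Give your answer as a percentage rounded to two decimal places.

With a fixed labor force, u_{t+1} = u_t + s·(1−u_t) − f·u_t = u_t·(1−s−f) + s.
Here 1−s−f = 0.560 and s = 0.009.
u_1 = 0.012000 × 0.560 + 0.009 = 0.015720.
u_2 = 0.015720 × 0.560 + 0.009 = 0.017803.
u_3 = 0.017803 × 0.560 + 0.009 = 0.018970.

Unemployment rate after three quarters ≈ 1.90%.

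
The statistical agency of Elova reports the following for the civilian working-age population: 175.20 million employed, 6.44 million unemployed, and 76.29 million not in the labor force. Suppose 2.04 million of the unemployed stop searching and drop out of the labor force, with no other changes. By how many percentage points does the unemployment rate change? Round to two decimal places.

Initially, labor force = 175.20 + 6.44 = 181.64 million, so u = 6.44/181.64 = 3.55%.
After the change, unemployed and labor force both fall by 2.04 → E = 175.20, U = 4.40, labor force = 179.60 million.
New unemployment rate = 4.40 / 179.60 = 2.45%.
Change = 2.45% − 3.55% = −1.10 percentage points.

The unemployment rate changes by −1.10 percentage points.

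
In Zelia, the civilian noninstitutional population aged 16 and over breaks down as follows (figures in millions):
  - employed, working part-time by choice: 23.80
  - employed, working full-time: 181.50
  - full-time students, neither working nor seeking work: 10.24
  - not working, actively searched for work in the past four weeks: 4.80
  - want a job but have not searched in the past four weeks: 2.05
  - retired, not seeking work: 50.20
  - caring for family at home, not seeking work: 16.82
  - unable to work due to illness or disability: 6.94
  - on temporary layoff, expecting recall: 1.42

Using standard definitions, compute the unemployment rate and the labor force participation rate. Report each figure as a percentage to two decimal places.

Unemployment rate ≈ 2.94%; labor force participation rate ≈ 71.03%.

Employed = 23.80 + 181.50 = 205.30 million.
Unemployed = 4.80 + 1.42 = 6.22 million (jobless and actively searching, or on temporary layoff).
Labor force = 205.30 + 6.22 = 211.52 million.
Not in labor force = 10.24 + 2.05 + 50.20 + 16.82 + 6.94 = 86.25 million (those not working and not actively searching are outside the labor force — including those who want a job but have given up searching).
Civilian working-age population = 211.52 + 86.25 = 297.77 million.
Unemployment rate = 6.22 / 211.52 = 2.94%.
Labor force participation rate = 211.52 / 297.77 = 71.03%.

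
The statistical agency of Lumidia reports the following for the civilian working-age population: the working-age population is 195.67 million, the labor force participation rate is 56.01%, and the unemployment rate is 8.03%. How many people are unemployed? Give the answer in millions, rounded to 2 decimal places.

About 8.80 million are unemployed.

Labor force = 0.5601 × 195.67 = 109.59 million.
Unemployed = 0.0803 × 109.59 ≈ 8.80 million.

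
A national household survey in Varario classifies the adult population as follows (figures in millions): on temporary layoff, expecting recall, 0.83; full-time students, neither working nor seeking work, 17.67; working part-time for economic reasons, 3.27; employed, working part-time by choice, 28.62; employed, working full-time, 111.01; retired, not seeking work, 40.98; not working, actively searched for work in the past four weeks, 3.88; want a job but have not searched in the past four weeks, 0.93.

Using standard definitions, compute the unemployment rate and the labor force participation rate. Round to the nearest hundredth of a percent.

Unemployment rate ≈ 3.19%; labor force participation rate ≈ 71.24%.

Employed = 3.27 + 28.62 + 111.01 = 142.90 million (anyone who worked, including part-time for economic reasons, counts as employed).
Unemployed = 0.83 + 3.88 = 4.71 million (jobless and actively searching, or on temporary layoff).
Labor force = 142.90 + 4.71 = 147.61 million.
Not in labor force = 17.67 + 40.98 + 0.93 = 59.58 million (those not working and not actively searching are outside the labor force — including those who want a job but have given up searching).
Civilian working-age population = 147.61 + 59.58 = 207.19 million.
Unemployment rate = 4.71 / 147.61 = 3.19%.
Labor force participation rate = 147.61 / 207.19 = 71.24%.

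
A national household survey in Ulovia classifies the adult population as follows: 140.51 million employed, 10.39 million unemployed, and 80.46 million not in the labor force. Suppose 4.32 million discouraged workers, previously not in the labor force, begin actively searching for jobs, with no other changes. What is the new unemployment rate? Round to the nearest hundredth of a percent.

New unemployment rate ≈ 9.48%.

Initially, labor force = 140.51 + 10.39 = 150.90 million, so u = 10.39/150.90 = 6.89%.
After the change, unemployed and labor force both rise by 4.32 → E = 140.51, U = 14.71, labor force = 155.22 million.
New unemployment rate = 14.71 / 155.22 = 9.48%.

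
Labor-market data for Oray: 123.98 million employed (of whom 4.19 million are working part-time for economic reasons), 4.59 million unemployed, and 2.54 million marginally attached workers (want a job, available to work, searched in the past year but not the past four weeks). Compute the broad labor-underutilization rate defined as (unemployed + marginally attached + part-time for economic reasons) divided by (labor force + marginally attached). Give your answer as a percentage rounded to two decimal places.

Broad underutilization rate ≈ 8.63%.

Labor force = 123.98 + 4.59 = 128.57 million.
Numerator = 4.59 + 2.54 + 4.19 = 11.32 million.
Denominator = 128.57 + 2.54 = 131.11 million.
Broad rate = 11.32 / 131.11 = 8.63%.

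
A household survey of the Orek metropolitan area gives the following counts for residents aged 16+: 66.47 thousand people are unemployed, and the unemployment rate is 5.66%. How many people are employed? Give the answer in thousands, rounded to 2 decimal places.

About 1,107.91 thousand are employed.

Labor force = U / u = 66.47 / 0.0566 ≈ 1,174.38 thousand.
Employed = labor force − unemployed = 1,174.38 − 66.47 = 1,107.91 thousand.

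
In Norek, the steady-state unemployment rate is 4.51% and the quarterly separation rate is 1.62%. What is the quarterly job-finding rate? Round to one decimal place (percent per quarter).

From u* = s/(s+f): f = s·(1−u)/u.
f = 1.62 × (1 − 0.0451) / 0.0451 = 1.5469 / 0.0451 ≈ 34.3% per quarter.

Job-finding rate ≈ 34.3% per quarter.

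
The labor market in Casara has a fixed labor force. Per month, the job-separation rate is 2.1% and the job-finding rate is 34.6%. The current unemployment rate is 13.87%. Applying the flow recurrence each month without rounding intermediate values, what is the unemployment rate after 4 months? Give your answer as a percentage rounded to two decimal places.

With a fixed labor force, u_{t+1} = u_t + s·(1−u_t) − f·u_t = u_t·(1−s−f) + s.
Here 1−s−f = 0.633 and s = 0.021.
u_1 = 0.138700 × 0.633 + 0.021 = 0.108797.
u_2 = 0.108797 × 0.633 + 0.021 = 0.089869.
u_3 = 0.089869 × 0.633 + 0.021 = 0.077887.
u_4 = 0.077887 × 0.633 + 0.021 = 0.070302.

Unemployment rate after four months ≈ 7.03%.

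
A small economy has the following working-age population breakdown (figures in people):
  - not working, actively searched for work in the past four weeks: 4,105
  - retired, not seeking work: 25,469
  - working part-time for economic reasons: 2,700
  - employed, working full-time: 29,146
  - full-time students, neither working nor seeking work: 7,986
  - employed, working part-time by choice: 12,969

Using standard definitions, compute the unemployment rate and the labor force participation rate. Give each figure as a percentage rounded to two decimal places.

Employed = 2,700 + 29,146 + 12,969 = 44,815 (anyone who worked, including part-time for economic reasons, counts as employed).
Unemployed = 4,105.
Labor force = 44,815 + 4,105 = 48,920.
Not in labor force = 25,469 + 7,986 = 33,455 (those not working and not actively searching are outside the labor force).
Civilian working-age population = 48,920 + 33,455 = 82,375.
Unemployment rate = 4,105 / 48,920 = 8.39%.
Labor force participation rate = 48,920 / 82,375 = 59.39%.

Unemployment rate ≈ 8.39%; labor force participation rate ≈ 59.39%.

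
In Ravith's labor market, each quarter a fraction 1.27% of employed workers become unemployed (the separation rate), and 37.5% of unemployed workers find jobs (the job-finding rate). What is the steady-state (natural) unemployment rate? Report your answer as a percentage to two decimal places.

At steady state the flows balance: s·E = f·U, so U/(E+U) = s/(s+f).
u* = 1.27 / (1.27 + 37.5) = 1.27 / 38.77 = 3.28%.

Steady-state unemployment rate ≈ 3.28%.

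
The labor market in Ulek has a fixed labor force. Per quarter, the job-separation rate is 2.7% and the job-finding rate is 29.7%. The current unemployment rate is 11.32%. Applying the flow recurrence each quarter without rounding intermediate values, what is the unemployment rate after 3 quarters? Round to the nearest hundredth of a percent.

Unemployment rate after three quarters ≈ 9.26%.

With a fixed labor force, u_{t+1} = u_t + s·(1−u_t) − f·u_t = u_t·(1−s−f) + s.
Here 1−s−f = 0.676 and s = 0.027.
u_1 = 0.113200 × 0.676 + 0.027 = 0.103523.
u_2 = 0.103523 × 0.676 + 0.027 = 0.096982.
u_3 = 0.096982 × 0.676 + 0.027 = 0.092560.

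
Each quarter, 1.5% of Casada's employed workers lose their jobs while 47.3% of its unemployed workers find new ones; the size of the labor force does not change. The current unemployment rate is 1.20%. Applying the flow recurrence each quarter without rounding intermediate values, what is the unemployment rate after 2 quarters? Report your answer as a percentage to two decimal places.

Unemployment rate after two quarters ≈ 2.58%.

With a fixed labor force, u_{t+1} = u_t + s·(1−u_t) − f·u_t = u_t·(1−s−f) + s.
Here 1−s−f = 0.512 and s = 0.015.
u_1 = 0.012000 × 0.512 + 0.015 = 0.021144.
u_2 = 0.021144 × 0.512 + 0.015 = 0.025826.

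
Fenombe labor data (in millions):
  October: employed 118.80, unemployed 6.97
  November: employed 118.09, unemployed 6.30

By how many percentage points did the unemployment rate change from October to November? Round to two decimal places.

The unemployment rate changed by −0.48 percentage points.

October: labor force = 118.80 + 6.97 = 125.77; u = 6.97/125.77 = 5.54%.
November: labor force = 118.09 + 6.30 = 124.39; u = 6.30/124.39 = 5.06%.
Change = 5.06% − 5.54% = −0.48 pp.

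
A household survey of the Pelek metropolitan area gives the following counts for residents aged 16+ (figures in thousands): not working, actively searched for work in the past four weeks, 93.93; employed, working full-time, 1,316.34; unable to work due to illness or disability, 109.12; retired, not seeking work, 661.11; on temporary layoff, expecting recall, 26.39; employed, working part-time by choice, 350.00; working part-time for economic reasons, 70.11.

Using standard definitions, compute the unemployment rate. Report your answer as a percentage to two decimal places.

Unemployment rate ≈ 6.48%.

Employed = 1,316.34 + 350.00 + 70.11 = 1,736.45 thousand (anyone who worked, including part-time for economic reasons, counts as employed).
Unemployed = 93.93 + 26.39 = 120.32 thousand (jobless and actively searching, or on temporary layoff).
Labor force = 1,736.45 + 120.32 = 1,856.77 thousand.
Unemployment rate = 120.32 / 1,856.77 = 6.48%.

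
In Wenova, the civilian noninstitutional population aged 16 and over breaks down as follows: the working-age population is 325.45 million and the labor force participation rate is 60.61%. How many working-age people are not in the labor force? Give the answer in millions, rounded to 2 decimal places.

About 128.19 million are not in the labor force.

Share not in the labor force = 1 − 0.6061 = 0.3939.
Not in labor force = 0.3939 × 325.45 ≈ 128.19 million.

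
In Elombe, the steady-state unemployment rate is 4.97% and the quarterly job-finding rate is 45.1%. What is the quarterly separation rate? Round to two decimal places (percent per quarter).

From u* = s/(s+f): s = u·f/(1−u).
s = 0.0497 × 45.1 / (1 − 0.0497) = 2.2415 / 0.9503 ≈ 2.36% per quarter.

Separation rate ≈ 2.36% per quarter.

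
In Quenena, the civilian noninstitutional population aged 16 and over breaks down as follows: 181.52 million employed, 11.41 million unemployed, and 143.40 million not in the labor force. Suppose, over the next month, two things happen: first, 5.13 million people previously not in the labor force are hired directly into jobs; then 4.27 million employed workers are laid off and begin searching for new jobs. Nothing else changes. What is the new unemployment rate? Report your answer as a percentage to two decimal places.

Initially, labor force = 181.52 + 11.41 = 192.93 million, so u = 11.41/192.93 = 5.91%.
After the first change, employed and labor force both rise by 5.13; unemployed unchanged → E = 186.65, U = 11.41, labor force = 198.06 million.
After the second change, employed falls and unemployed rises by 4.27; labor force unchanged → E = 182.38, U = 15.68, labor force = 198.06 million.
New unemployment rate = 15.68 / 198.06 = 7.92%.

New unemployment rate ≈ 7.92%.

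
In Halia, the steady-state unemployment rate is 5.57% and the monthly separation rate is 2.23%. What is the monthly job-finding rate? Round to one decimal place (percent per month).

Job-finding rate ≈ 37.8% per month.

From u* = s/(s+f): f = s·(1−u)/u.
f = 2.23 × (1 − 0.0557) / 0.0557 = 2.1058 / 0.0557 ≈ 37.8% per month.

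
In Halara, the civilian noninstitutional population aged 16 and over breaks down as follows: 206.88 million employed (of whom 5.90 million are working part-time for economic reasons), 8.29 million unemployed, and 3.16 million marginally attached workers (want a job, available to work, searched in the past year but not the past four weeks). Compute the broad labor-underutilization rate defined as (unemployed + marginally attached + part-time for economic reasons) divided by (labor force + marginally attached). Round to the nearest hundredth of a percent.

Labor force = 206.88 + 8.29 = 215.17 million.
Numerator = 8.29 + 3.16 + 5.90 = 17.35 million.
Denominator = 215.17 + 3.16 = 218.33 million.
Broad rate = 17.35 / 218.33 = 7.95%.

Broad underutilization rate ≈ 7.95%.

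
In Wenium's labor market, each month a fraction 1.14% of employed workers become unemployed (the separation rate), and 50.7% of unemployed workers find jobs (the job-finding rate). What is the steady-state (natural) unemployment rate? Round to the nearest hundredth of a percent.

At steady state the flows balance: s·E = f·U, so U/(E+U) = s/(s+f).
u* = 1.14 / (1.14 + 50.7) = 1.14 / 51.84 = 2.20%.

Steady-state unemployment rate ≈ 2.20%.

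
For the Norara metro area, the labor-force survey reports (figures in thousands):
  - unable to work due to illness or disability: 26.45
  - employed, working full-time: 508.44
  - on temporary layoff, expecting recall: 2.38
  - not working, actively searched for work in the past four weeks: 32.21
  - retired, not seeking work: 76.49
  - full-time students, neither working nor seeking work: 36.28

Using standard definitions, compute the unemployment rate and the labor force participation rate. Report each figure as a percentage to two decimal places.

Employed = 508.44 thousand.
Unemployed = 2.38 + 32.21 = 34.59 thousand (jobless and actively searching, or on temporary layoff).
Labor force = 508.44 + 34.59 = 543.03 thousand.
Not in labor force = 26.45 + 76.49 + 36.28 = 139.22 thousand (those not working and not actively searching are outside the labor force).
Civilian working-age population = 543.03 + 139.22 = 682.25 thousand.
Unemployment rate = 34.59 / 543.03 = 6.37%.
Labor force participation rate = 543.03 / 682.25 = 79.59%.

Unemployment rate ≈ 6.37%; labor force participation rate ≈ 79.59%.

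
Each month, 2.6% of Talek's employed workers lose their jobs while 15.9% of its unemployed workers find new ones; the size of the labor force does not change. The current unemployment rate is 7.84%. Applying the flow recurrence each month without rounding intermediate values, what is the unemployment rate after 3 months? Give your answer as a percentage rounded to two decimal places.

Unemployment rate after three months ≈ 10.69%.

With a fixed labor force, u_{t+1} = u_t + s·(1−u_t) − f·u_t = u_t·(1−s−f) + s.
Here 1−s−f = 0.815 and s = 0.026.
u_1 = 0.078400 × 0.815 + 0.026 = 0.089896.
u_2 = 0.089896 × 0.815 + 0.026 = 0.099265.
u_3 = 0.099265 × 0.815 + 0.026 = 0.106901.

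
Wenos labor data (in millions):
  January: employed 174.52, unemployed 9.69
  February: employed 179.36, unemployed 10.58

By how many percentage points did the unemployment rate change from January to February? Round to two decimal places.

The unemployment rate changed by +0.31 percentage points.

January: labor force = 174.52 + 9.69 = 184.21; u = 9.69/184.21 = 5.26%.
February: labor force = 179.36 + 10.58 = 189.94; u = 10.58/189.94 = 5.57%.
Change = 5.57% − 5.26% = +0.31 pp.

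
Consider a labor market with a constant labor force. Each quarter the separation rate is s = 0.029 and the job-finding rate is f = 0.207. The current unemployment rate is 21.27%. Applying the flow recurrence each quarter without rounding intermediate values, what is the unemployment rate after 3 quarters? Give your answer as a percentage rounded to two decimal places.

With a fixed labor force, u_{t+1} = u_t + s·(1−u_t) − f·u_t = u_t·(1−s−f) + s.
Here 1−s−f = 0.764 and s = 0.029.
u_1 = 0.212700 × 0.764 + 0.029 = 0.191503.
u_2 = 0.191503 × 0.764 + 0.029 = 0.175308.
u_3 = 0.175308 × 0.764 + 0.029 = 0.162935.

Unemployment rate after three quarters ≈ 16.29%.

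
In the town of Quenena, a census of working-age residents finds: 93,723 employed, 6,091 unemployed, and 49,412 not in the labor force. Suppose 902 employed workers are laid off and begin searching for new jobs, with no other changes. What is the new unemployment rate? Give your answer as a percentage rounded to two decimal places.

New unemployment rate ≈ 7.01%.

Initially, labor force = 93,723 + 6,091 = 99,814, so u = 6,091/99,814 = 6.10%.
After the change, employed falls and unemployed rises by 902; labor force unchanged → E = 92,821, U = 6,993, labor force = 99,814.
New unemployment rate = 6,993 / 99,814 = 7.01%.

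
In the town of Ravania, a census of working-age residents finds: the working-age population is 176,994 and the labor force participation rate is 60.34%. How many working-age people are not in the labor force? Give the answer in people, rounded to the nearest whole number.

About 70,196 are not in the labor force.

Share not in the labor force = 1 − 0.6034 = 0.3966.
Not in labor force = 0.3966 × 176,994 ≈ 70,196.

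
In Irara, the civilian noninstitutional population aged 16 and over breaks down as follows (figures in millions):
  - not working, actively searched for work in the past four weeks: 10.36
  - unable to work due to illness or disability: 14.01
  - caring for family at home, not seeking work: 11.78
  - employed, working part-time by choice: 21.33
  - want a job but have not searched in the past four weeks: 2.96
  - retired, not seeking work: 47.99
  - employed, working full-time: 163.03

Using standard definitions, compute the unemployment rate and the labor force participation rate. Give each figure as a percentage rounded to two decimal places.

Unemployment rate ≈ 5.32%; labor force participation rate ≈ 71.73%.

Employed = 21.33 + 163.03 = 184.36 million.
Unemployed = 10.36 million.
Labor force = 184.36 + 10.36 = 194.72 million.
Not in labor force = 14.01 + 11.78 + 2.96 + 47.99 = 76.74 million (those not working and not actively searching are outside the labor force — including those who want a job but have given up searching).
Civilian working-age population = 194.72 + 76.74 = 271.46 million.
Unemployment rate = 10.36 / 194.72 = 5.32%.
Labor force participation rate = 194.72 / 271.46 = 71.73%.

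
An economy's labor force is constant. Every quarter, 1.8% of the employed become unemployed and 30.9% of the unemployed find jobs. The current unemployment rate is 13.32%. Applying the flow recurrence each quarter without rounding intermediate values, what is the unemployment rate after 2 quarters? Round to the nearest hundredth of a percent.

With a fixed labor force, u_{t+1} = u_t + s·(1−u_t) − f·u_t = u_t·(1−s−f) + s.
Here 1−s−f = 0.673 and s = 0.018.
u_1 = 0.133200 × 0.673 + 0.018 = 0.107644.
u_2 = 0.107644 × 0.673 + 0.018 = 0.090444.

Unemployment rate after two quarters ≈ 9.04%.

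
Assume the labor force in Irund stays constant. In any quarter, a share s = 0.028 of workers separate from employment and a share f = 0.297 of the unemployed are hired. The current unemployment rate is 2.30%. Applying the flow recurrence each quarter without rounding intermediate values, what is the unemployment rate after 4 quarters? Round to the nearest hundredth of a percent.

With a fixed labor force, u_{t+1} = u_t + s·(1−u_t) − f·u_t = u_t·(1−s−f) + s.
Here 1−s−f = 0.675 and s = 0.028.
u_1 = 0.023000 × 0.675 + 0.028 = 0.043525.
u_2 = 0.043525 × 0.675 + 0.028 = 0.057379.
u_3 = 0.057379 × 0.675 + 0.028 = 0.066731.
u_4 = 0.066731 × 0.675 + 0.028 = 0.073043.

Unemployment rate after four quarters ≈ 7.30%.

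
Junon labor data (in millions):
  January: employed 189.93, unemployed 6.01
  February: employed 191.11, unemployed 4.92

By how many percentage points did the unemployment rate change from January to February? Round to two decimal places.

The unemployment rate changed by −0.56 percentage points.

January: labor force = 189.93 + 6.01 = 195.94; u = 6.01/195.94 = 3.07%.
February: labor force = 191.11 + 4.92 = 196.03; u = 4.92/196.03 = 2.51%.
Change = 2.51% − 3.07% = −0.56 pp.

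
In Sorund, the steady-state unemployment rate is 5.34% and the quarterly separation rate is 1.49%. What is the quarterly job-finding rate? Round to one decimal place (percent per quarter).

Job-finding rate ≈ 26.4% per quarter.

From u* = s/(s+f): f = s·(1−u)/u.
f = 1.49 × (1 − 0.0534) / 0.0534 = 1.4104 / 0.0534 ≈ 26.4% per quarter.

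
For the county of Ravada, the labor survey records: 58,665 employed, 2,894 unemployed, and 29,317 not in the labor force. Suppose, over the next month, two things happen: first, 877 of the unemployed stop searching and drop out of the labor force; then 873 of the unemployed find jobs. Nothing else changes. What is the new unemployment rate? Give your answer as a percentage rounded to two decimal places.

New unemployment rate ≈ 1.89%.

Initially, labor force = 58,665 + 2,894 = 61,559, so u = 2,894/61,559 = 4.70%.
After the first change, unemployed and labor force both fall by 877 → E = 58,665, U = 2,017, labor force = 60,682.
After the second change, unemployed falls and employed rises by 873; labor force unchanged → E = 59,538, U = 1,144, labor force = 60,682.
New unemployment rate = 1,144 / 60,682 = 1.89%.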